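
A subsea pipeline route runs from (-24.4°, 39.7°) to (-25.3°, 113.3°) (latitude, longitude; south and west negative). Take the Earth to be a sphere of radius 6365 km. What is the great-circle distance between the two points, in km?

cos σ = sin φ₁ sin φ₂ + cos φ₁ cos φ₂ cos Δλ
      = sin(-24.40°)sin(-25.30°) + cos(-24.40°)cos(-25.30°)cos(73.60°) = 0.4090
σ = 65.858° → d = Rσ = 6365·1.14943 = 7316 km

7316 km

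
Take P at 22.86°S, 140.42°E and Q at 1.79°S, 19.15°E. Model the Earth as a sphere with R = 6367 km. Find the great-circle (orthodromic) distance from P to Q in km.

13087 km

Haversine: a = sin²(Δφ/2)+cos φ₁ cos φ₂ sin²(Δλ/2) = 0.73297;  σ = 2·atan2(√a,√(1−a))
σ = 117.771° → d = Rσ = 6367·2.05549 = 13087 km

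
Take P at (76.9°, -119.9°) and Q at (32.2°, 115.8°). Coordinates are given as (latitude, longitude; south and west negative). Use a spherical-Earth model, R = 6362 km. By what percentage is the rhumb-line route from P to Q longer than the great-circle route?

16.0%

Great circle: σ = 1.1473 rad → d_gc = Rσ = 7299.3 km
Rhumb: Δφ = -0.7802, Δλ = -2.1694, Δψ = -1.5702, q = Δφ/Δψ = 0.4968 → d_rh = R√(Δφ²+q²Δλ²) = 8465.2 km
Excess = (8465.2 − 7299.3) / 7299.3 = 1165.9 / 7299.3 = 15.97% ≈ 16.0%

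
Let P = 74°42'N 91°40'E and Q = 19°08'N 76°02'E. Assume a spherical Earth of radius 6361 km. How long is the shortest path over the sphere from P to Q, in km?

cos σ = sin φ₁ sin φ₂ + cos φ₁ cos φ₂ cos Δλ
      = sin(74.70°)sin(19.13°) + cos(74.70°)cos(19.13°)cos(-15.63°) = 0.5562
σ = 56.205° → d = Rσ = 6361·0.98096 = 6240 km

6240 km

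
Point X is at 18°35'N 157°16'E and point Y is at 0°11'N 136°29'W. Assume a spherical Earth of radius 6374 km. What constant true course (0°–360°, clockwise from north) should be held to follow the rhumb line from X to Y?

Δψ = ln[tan(π/4+φ₂/2)/tan(π/4+φ₁/2)] = -0.3270
Δλ = +1.1563 rad (taken the short way round)
course = atan2(Δλ, Δψ) = 105.79°

105.8°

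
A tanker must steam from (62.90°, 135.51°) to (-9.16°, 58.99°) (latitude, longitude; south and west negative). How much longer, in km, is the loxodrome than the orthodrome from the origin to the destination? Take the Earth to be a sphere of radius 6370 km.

Great circle: cos σ = sin φ₁ sin φ₂ + cos φ₁ cos φ₂ cos Δλ,  σ = 1.6077 rad → d_gc = 10240.94 km
Rhumb line: Δψ = -1.5835, q = Δφ/Δψ = 0.7942, d_rh = R√(Δφ²+q²Δλ²) = 10480.37 km
Excess = 10480.37 − 10240.94 = 239.43 ≈ 239 km

239 km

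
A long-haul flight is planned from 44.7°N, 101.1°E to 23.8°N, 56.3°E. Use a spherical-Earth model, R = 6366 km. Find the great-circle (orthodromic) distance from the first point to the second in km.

Haversine: a = sin²(Δφ/2)+cos φ₁ cos φ₂ sin²(Δλ/2) = 0.12734;  σ = 2·atan2(√a,√(1−a))
σ = 41.813° → d = Rσ = 6366·0.72978 = 4646 km

4646 km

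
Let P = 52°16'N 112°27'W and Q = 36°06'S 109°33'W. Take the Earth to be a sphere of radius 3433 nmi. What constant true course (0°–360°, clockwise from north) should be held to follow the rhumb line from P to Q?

178.3°

Δψ = ln[tan(π/4+φ₂/2)/tan(π/4+φ₁/2)] = -1.7502
Δλ = +0.0506 rad (taken the short way round)
course = atan2(Δλ, Δψ) = 178.34°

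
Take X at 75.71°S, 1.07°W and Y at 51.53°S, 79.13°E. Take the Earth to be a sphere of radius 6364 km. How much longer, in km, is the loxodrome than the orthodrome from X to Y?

Great circle: cos σ = sin φ₁ sin φ₂ + cos φ₁ cos φ₂ cos Δλ,  σ = 0.6683 rad → d_gc = 4253.4 km
Rhumb line: Δψ = +1.0237, q = Δφ/Δψ = 0.4122, d_rh = R√(Δφ²+q²Δλ²) = 4549.6 km
Excess = 4549.6 − 4253.4 = 296.2 ≈ 296 km

296 km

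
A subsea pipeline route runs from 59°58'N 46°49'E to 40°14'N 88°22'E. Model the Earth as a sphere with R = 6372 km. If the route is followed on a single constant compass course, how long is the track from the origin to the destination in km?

Rhumb course C = atan2(Δλ, Δψ) with Δψ = ln[tan(π/4+φ₂/2)/tan(π/4+φ₁/2)] = -0.5476, Δλ = +0.7252 → C = 127.06°
d = R·|Δφ| / |cos C| = 6372·0.34441 / 0.60258 = 3642 km

3642 km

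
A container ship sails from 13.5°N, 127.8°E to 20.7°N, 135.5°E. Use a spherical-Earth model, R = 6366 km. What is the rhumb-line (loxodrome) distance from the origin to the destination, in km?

1143 km

Δψ = ln[tan(π/4+φ₂/2)/tan(π/4+φ₁/2)] = +0.1316;  Δφ = +0.1257 rad,  Δλ = +0.1344 rad
q = Δφ/Δψ = 0.9550
d = R·√(Δφ² + q²Δλ²) = 6366·0.17962 = 1143 km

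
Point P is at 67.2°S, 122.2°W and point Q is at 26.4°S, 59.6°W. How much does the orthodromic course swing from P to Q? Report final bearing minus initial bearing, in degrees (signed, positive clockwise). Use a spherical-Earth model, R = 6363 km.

-50.6°

Initial bearing θ₁ = atan2(sin Δλ cos φ₂, cos φ₁ sin φ₂ − sin φ₁ cos φ₂ cos Δλ) = 75.36°
Final bearing θ₂ = (initial bearing from the destination back to the start) + 180° = 24.75°
Δθ = θ₂ − θ₁ = -50.6°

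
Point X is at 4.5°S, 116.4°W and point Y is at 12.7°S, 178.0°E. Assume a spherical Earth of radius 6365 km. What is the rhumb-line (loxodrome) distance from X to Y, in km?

Δψ = ln[tan(π/4+φ₂/2)/tan(π/4+φ₁/2)] = -0.1449;  Δφ = -0.1431 rad,  Δλ = -1.1449 rad
q = Δφ/Δψ = 0.9879
d = R·√(Δφ² + q²Δλ²) = 6365·1.14007 = 7257 km

7257 km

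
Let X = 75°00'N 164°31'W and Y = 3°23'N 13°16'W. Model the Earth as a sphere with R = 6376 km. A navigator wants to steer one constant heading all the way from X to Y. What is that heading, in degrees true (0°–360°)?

126.7°

Meridional parts: M(φ₁)=+2.0276, M(φ₂)=+0.0591 → ΔM = -1.9685;  Δλ = +2.6398 rad
tan C = Δλ / ΔM = -1.3410 → C = 126.71°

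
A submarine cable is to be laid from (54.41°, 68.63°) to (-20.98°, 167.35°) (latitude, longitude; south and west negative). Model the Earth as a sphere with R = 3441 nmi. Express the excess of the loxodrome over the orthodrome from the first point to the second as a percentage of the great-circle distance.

2.1%

Great circle: σ = 1.9536 rad → d_gc = Rσ = 6722.4 nmi
Rhumb: Δφ = -1.3158, Δλ = +1.7230, Δψ = -1.5111, q = Δφ/Δψ = 0.8708 → d_rh = R√(Δφ²+q²Δλ²) = 6866.9 nmi
Excess = (6866.9 − 6722.4) / 6722.4 = 144.5 / 6722.4 = 2.1495% ≈ 2.1%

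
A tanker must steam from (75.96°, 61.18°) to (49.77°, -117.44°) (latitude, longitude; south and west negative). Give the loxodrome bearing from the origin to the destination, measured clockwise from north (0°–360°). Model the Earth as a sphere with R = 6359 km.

Meridional parts: M(φ₁)=+2.0944, M(φ₂)=+1.0045 → ΔM = -1.0900;  Δλ = -3.1175 rad
tan C = Δλ / ΔM = +2.8601 → C = 250.73°

250.7°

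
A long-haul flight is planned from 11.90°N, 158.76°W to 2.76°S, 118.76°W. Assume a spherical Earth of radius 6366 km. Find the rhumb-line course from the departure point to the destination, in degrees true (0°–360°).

Meridional parts: M(φ₁)=+0.2092, M(φ₂)=-0.0482 → ΔM = -0.2574;  Δλ = +0.6981 rad
tan C = Δλ / ΔM = -2.7123 → C = 110.24°

110.2°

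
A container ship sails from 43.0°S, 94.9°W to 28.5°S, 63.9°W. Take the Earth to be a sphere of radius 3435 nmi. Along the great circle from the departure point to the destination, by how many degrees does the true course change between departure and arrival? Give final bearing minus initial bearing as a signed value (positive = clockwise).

-18.6°

Initial bearing θ₁ = atan2(sin Δλ cos φ₂, cos φ₁ sin φ₂ − sin φ₁ cos φ₂ cos Δλ) = 70.00°
Final bearing θ₂ = (initial bearing from the destination back to the start) + 180° = 51.44°
Δθ = θ₂ − θ₁ = -18.6°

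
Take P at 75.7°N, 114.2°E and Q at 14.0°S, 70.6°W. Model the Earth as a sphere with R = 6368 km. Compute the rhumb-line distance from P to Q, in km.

16482 km

Rhumb course C = atan2(Δλ, Δψ) with Δψ = ln[tan(π/4+φ₂/2)/tan(π/4+φ₁/2)] = -2.3227, Δλ = +3.0578 → C = 127.22°
d = R·|Δφ| / |cos C| = 6368·1.56556 / 0.60488 = 16482 km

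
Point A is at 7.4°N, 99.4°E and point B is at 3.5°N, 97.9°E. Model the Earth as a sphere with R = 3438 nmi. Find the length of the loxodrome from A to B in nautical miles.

251 nmi

Δψ = ln[tan(π/4+φ₂/2)/tan(π/4+φ₁/2)] = -0.0684;  Δφ = -0.0681 rad,  Δλ = -0.0262 rad
q = Δφ/Δψ = 0.9953
d = R·√(Δφ² + q²Δλ²) = 3438·0.07288 = 251 nmi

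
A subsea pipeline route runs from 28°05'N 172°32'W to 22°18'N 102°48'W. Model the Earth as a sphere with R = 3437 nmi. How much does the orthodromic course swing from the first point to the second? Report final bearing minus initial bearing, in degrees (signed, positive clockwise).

+33.1°

Initial bearing θ₁ = atan2(sin Δλ cos φ₂, cos φ₁ sin φ₂ − sin φ₁ cos φ₂ cos Δλ) = 78.04°
Final bearing θ₂ = (initial bearing from the destination back to the start) + 180° = 111.11°
Δθ = θ₂ − θ₁ = +33.1°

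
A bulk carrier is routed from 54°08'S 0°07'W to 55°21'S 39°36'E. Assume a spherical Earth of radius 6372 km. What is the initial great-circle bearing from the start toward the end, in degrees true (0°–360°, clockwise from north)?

θ = atan2( sin Δλ·cos φ₂ ,  cos φ₁ sin φ₂ − sin φ₁ cos φ₂ cos Δλ )
  = atan2(+0.3633, -0.1276) = 109.35°

109.3°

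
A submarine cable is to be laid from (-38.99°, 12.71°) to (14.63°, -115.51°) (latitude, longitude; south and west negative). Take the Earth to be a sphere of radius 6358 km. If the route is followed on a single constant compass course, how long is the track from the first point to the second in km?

Δψ = ln[tan(π/4+φ₂/2)/tan(π/4+φ₁/2)] = +0.9982;  Δφ = +0.9358 rad,  Δλ = -2.2379 rad
q = Δφ/Δψ = 0.9375
d = R·√(Δφ² + q²Δλ²) = 6358·2.29727 = 14606 km

14606 km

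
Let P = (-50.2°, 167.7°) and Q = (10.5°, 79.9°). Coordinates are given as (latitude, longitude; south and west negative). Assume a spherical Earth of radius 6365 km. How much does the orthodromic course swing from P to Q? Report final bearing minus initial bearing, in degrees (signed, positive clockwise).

+41.5°

At departure: θ₁ = atan2(sin Δλ cos φ₂, cos φ₁ sin φ₂ − sin φ₁ cos φ₂ cos Δλ) = 278.43°
At arrival: θ₂ = atan2(sin Δλ cos φ₁, −cos φ₂ sin φ₁ + sin φ₂ cos φ₁ cos Δλ) = 319.91°
Δθ = θ₂ − θ₁ = +41.5°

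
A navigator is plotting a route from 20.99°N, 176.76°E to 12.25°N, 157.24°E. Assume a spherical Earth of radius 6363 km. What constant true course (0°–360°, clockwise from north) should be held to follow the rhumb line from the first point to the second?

244.9°

Meridional parts: M(φ₁)=+0.3748, M(φ₂)=+0.2155 → ΔM = -0.1594;  Δλ = -0.3407 rad
tan C = Δλ / ΔM = +2.1377 → C = 244.93°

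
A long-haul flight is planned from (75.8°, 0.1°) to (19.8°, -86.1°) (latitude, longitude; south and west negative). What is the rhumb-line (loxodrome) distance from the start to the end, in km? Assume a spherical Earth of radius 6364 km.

Rhumb course C = atan2(Δλ, Δψ) with Δψ = ln[tan(π/4+φ₂/2)/tan(π/4+φ₁/2)] = -1.7303, Δλ = -1.5045 → C = 221.01°
d = R·|Δφ| / |cos C| = 6364·0.97738 / 0.75464 = 8242 km

8242 km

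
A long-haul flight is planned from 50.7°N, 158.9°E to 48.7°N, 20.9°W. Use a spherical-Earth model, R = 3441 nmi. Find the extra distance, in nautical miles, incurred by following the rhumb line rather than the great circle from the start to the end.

2143 nmi

Great circle: cos σ = sin φ₁ sin φ₂ + cos φ₁ cos φ₂ cos Δλ,  σ = 1.4067 rad → d_gc = 4840.6 nmi
Rhumb line: Δψ = -0.0540, q = Δφ/Δψ = 0.6467, d_rh = R√(Δφ²+q²Δλ²) = 6983.9 nmi
Excess = 6983.9 − 4840.6 = 2143.3 ≈ 2143 nmi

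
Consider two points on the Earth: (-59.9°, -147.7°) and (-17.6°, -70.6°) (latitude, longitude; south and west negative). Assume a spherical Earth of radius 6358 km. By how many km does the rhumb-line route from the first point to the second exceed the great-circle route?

274 km

Great circle: cos σ = sin φ₁ sin φ₂ + cos φ₁ cos φ₂ cos Δλ,  σ = 1.1936 rad → d_gc = 7588.9 km
Rhumb line: Δψ = +1.0013, q = Δφ/Δψ = 0.7373, d_rh = R√(Δφ²+q²Δλ²) = 7862.8 km
Excess = 7862.8 − 7588.9 = 273.9 ≈ 274 km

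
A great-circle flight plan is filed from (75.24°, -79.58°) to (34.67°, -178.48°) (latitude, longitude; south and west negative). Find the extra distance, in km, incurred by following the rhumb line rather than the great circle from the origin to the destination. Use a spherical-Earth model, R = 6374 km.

627 km

Great circle: cos σ = sin φ₁ sin φ₂ + cos φ₁ cos φ₂ cos Δλ,  σ = 1.0267 rad → d_gc = 6544.1 km
Rhumb line: Δψ = -1.3981, q = Δφ/Δψ = 0.5065, d_rh = R√(Δφ²+q²Δλ²) = 7170.8 km
Excess = 7170.8 − 6544.1 = 626.7 ≈ 627 km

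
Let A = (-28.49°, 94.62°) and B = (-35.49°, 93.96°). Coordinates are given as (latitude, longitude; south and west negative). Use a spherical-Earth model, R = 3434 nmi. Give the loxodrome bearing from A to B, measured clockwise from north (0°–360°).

Δψ = ln[tan(π/4+φ₂/2)/tan(π/4+φ₁/2)] = -0.1442
Δλ = -0.0115 rad (taken the short way round)
course = atan2(Δλ, Δψ) = 184.57°

184.6°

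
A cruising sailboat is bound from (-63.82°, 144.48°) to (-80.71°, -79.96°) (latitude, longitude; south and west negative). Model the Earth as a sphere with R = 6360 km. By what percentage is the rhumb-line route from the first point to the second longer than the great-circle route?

Great circle: σ = 0.5830 rad → d_gc = Rσ = 3708.2 km
Rhumb: Δφ = -0.2948, Δλ = +2.3660, Δψ = -1.0515, q = Δφ/Δψ = 0.2804 → d_rh = R√(Δφ²+q²Δλ²) = 4616.5 km
Excess = (4616.5 − 3708.2) / 3708.2 = 908.3 / 3708.2 = 24.49% ≈ 24.5%

24.5%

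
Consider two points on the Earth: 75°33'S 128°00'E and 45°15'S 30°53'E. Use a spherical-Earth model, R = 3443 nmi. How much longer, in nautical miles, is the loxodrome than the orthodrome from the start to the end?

292 nmi

Great circle: cos σ = sin φ₁ sin φ₂ + cos φ₁ cos φ₂ cos Δλ,  σ = 0.8420 rad → d_gc = 2899.1 nmi
Rhumb line: Δψ = +1.1778, q = Δφ/Δψ = 0.4490, d_rh = R√(Δφ²+q²Δλ²) = 3190.8 nmi
Excess = 3190.8 − 2899.1 = 291.7 ≈ 292 nmi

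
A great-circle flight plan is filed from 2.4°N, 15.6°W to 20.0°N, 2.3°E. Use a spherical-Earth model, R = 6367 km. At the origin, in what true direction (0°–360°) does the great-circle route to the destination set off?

N = sin Δλ·cos φ₂ = +0.2888;  D = cos φ₁ sin φ₂ − sin φ₁ cos φ₂ cos Δλ = +0.3043
initial course = atan2(N, D) = 43.51°

43.5°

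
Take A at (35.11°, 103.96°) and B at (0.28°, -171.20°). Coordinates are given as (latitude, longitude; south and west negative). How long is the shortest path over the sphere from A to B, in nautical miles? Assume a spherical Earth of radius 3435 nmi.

cos σ = sin φ₁ sin φ₂ + cos φ₁ cos φ₂ cos Δλ
      = sin(35.11°)sin(0.28°) + cos(35.11°)cos(0.28°)cos(84.84°) = 0.0764
σ = 85.619° → d = Rσ = 3435·1.49434 = 5133 nmi

5133 nmi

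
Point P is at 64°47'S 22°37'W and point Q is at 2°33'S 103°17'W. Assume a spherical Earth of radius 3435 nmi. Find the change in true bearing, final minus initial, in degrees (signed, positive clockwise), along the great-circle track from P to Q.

At departure: θ₁ = atan2(sin Δλ cos φ₂, cos φ₁ sin φ₂ − sin φ₁ cos φ₂ cos Δλ) = 277.38°
At arrival: θ₂ = atan2(sin Δλ cos φ₁, −cos φ₂ sin φ₁ + sin φ₂ cos φ₁ cos Δλ) = 334.98°
Δθ = θ₂ − θ₁ = +57.6°

+57.6°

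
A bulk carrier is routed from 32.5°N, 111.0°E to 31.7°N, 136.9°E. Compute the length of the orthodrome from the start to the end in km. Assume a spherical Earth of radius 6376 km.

cos σ = sin φ₁ sin φ₂ + cos φ₁ cos φ₂ cos Δλ
      = sin(32.50°)sin(31.70°) + cos(32.50°)cos(31.70°)cos(25.90°) = 0.9278
σ = 21.901° → d = Rσ = 6376·0.38225 = 2437 km

2437 km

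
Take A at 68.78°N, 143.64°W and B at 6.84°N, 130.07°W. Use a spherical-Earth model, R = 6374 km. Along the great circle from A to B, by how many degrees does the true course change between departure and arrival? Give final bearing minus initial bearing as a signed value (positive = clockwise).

At departure: θ₁ = atan2(sin Δλ cos φ₂, cos φ₁ sin φ₂ − sin φ₁ cos φ₂ cos Δλ) = 164.79°
At arrival: θ₂ = atan2(sin Δλ cos φ₁, −cos φ₂ sin φ₁ + sin φ₂ cos φ₁ cos Δλ) = 174.51°
Δθ = θ₂ − θ₁ = +9.7°

+9.7°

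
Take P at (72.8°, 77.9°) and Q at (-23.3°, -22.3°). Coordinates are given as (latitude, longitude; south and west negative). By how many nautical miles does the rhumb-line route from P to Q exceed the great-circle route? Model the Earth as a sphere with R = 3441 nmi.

Great circle: cos σ = sin φ₁ sin φ₂ + cos φ₁ cos φ₂ cos Δλ,  σ = 2.0108 rad → d_gc = 6919.2 nmi
Rhumb line: Δψ = -2.3073, q = Δφ/Δψ = 0.7269, d_rh = R√(Δφ²+q²Δλ²) = 7242.0 nmi
Excess = 7242.0 − 6919.2 = 322.8 ≈ 323 nmi

323 nmi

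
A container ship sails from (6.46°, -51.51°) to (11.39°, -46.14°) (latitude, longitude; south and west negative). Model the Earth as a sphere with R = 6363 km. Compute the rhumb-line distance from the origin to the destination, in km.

804 km

Rhumb course C = atan2(Δλ, Δψ) with Δψ = ln[tan(π/4+φ₂/2)/tan(π/4+φ₁/2)] = +0.0871, Δλ = +0.0937 → C = 47.09°
d = R·|Δφ| / |cos C| = 6363·0.08604 / 0.68086 = 804 km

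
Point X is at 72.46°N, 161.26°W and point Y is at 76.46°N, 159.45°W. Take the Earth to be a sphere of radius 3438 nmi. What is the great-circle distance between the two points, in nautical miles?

242 nmi

cos σ = sin φ₁ sin φ₂ + cos φ₁ cos φ₂ cos Δλ
      = sin(72.46°)sin(76.46°) + cos(72.46°)cos(76.46°)cos(1.81°) = 0.9975
σ = 4.029° → d = Rσ = 3438·0.07032 = 242 nmi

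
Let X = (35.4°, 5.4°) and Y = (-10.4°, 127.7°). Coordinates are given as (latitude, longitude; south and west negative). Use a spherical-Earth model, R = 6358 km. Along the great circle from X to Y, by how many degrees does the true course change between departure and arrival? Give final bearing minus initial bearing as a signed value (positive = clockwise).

At departure: θ₁ = atan2(sin Δλ cos φ₂, cos φ₁ sin φ₂ − sin φ₁ cos φ₂ cos Δλ) = 79.29°
At arrival: θ₂ = atan2(sin Δλ cos φ₁, −cos φ₂ sin φ₁ + sin φ₂ cos φ₁ cos Δλ) = 125.48°
Δθ = θ₂ − θ₁ = +46.2°

+46.2°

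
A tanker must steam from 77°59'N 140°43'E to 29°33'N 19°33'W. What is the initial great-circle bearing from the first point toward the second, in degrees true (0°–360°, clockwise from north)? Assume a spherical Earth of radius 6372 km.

342.0°

θ = atan2( sin Δλ·cos φ₂ ,  cos φ₁ sin φ₂ − sin φ₁ cos φ₂ cos Δλ )
  = atan2(-0.2937, +0.9036) = 341.99°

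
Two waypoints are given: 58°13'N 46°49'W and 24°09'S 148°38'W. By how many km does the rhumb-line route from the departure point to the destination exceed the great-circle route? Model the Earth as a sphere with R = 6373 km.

332 km

Great circle: cos σ = sin φ₁ sin φ₂ + cos φ₁ cos φ₂ cos Δλ,  σ = 2.0333 rad → d_gc = 12958.3 km
Rhumb line: Δψ = -1.6909, q = Δφ/Δψ = 0.8502, d_rh = R√(Δφ²+q²Δλ²) = 13290.7 km
Excess = 13290.7 − 12958.3 = 332.4 ≈ 332 km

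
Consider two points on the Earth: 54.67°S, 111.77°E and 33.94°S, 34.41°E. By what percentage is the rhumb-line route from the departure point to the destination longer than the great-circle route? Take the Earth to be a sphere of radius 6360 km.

Great circle: σ = 0.9758 rad → d_gc = Rσ = 6206.3 km
Rhumb: Δφ = +0.3618, Δλ = -1.3502, Δψ = +0.5138, q = Δφ/Δψ = 0.7041 → d_rh = R√(Δφ²+q²Δλ²) = 6469.5 km
Excess = (6469.5 − 6206.3) / 6206.3 = 263.2 / 6206.3 = 4.24% ≈ 4.2%

4.2%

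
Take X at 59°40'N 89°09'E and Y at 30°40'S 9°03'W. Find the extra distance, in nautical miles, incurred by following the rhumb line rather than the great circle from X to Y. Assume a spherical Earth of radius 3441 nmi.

147 nmi

Great circle: cos σ = sin φ₁ sin φ₂ + cos φ₁ cos φ₂ cos Δλ,  σ = 2.0969 rad → d_gc = 7215.5 nmi
Rhumb line: Δψ = -1.8682, q = Δφ/Δψ = 0.8439, d_rh = R√(Δφ²+q²Δλ²) = 7362.4 nmi
Excess = 7362.4 − 7215.5 = 146.9 ≈ 147 nmi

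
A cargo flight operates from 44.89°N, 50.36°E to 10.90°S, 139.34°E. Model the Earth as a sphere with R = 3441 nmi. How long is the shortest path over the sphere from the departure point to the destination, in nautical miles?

cos σ = sin φ₁ sin φ₂ + cos φ₁ cos φ₂ cos Δλ
      = sin(44.89°)sin(-10.90°) + cos(44.89°)cos(-10.90°)cos(88.98°) = -0.1211
σ = 96.954° → d = Rσ = 3441·1.69216 = 5823 nmi

5823 nmi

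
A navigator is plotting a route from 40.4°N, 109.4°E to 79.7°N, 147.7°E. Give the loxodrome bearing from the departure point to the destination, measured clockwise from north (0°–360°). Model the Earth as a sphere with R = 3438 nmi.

22.2°

Meridional parts: M(φ₁)=+0.7720, M(φ₂)=+2.4065 → ΔM = +1.6345;  Δλ = +0.6685 rad
tan C = Δλ / ΔM = +0.4090 → C = 22.24°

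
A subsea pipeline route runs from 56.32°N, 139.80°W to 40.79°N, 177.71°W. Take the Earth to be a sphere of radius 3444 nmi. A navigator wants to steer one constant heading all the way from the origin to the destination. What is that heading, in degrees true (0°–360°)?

Meridional parts: M(φ₁)=+1.1951, M(φ₂)=+0.7810 → ΔM = -0.4141;  Δλ = -0.6617 rad
tan C = Δλ / ΔM = +1.5979 → C = 237.96°

238.0°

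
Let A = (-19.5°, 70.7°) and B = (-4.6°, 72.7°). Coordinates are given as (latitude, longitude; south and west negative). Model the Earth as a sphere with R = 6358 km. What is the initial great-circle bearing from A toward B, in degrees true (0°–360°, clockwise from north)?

N = sin Δλ·cos φ₂ = +0.0348;  D = cos φ₁ sin φ₂ − sin φ₁ cos φ₂ cos Δλ = +0.2569
initial course = atan2(N, D) = 7.71°

7.7°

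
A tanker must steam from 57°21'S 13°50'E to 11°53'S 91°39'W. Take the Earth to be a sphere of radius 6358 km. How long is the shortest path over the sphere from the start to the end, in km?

cos σ = sin φ₁ sin φ₂ + cos φ₁ cos φ₂ cos Δλ
      = sin(-57.35°)sin(-11.88°) + cos(-57.35°)cos(-11.88°)cos(-105.48°) = 0.0324
σ = 88.141° → d = Rσ = 6358·1.53835 = 9781 km

9781 km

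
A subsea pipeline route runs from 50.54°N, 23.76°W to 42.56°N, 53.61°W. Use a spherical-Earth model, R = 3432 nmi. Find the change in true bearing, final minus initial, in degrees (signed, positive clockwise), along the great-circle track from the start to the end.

At departure: θ₁ = atan2(sin Δλ cos φ₂, cos φ₁ sin φ₂ − sin φ₁ cos φ₂ cos Δλ) = 260.19°
At arrival: θ₂ = atan2(sin Δλ cos φ₁, −cos φ₂ sin φ₁ + sin φ₂ cos φ₁ cos Δλ) = 238.24°
Δθ = θ₂ − θ₁ = -22.0°

-22.0°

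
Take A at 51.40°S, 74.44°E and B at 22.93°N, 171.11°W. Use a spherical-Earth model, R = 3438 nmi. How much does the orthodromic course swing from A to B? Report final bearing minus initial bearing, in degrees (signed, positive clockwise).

-51.2°

At departure: θ₁ = atan2(sin Δλ cos φ₂, cos φ₁ sin φ₂ − sin φ₁ cos φ₂ cos Δλ) = 93.74°
At arrival: θ₂ = atan2(sin Δλ cos φ₁, −cos φ₂ sin φ₁ + sin φ₂ cos φ₁ cos Δλ) = 42.53°
Δθ = θ₂ − θ₁ = -51.2°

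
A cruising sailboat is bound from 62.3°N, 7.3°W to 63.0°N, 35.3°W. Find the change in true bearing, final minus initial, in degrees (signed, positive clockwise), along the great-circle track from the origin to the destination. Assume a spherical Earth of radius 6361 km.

Initial bearing θ₁ = atan2(sin Δλ cos φ₂, cos φ₁ sin φ₂ − sin φ₁ cos φ₂ cos Δλ) = 285.54°
Final bearing θ₂ = (initial bearing from the destination back to the start) + 180° = 260.57°
Δθ = θ₂ − θ₁ = -25.0°

-25.0°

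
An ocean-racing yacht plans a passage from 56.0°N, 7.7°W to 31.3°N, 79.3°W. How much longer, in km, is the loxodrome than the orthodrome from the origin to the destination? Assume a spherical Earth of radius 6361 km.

Great circle: cos σ = sin φ₁ sin φ₂ + cos φ₁ cos φ₂ cos Δλ,  σ = 0.9502 rad → d_gc = 6044.2 km
Rhumb line: Δψ = -0.6094, q = Δφ/Δψ = 0.7074, d_rh = R√(Δφ²+q²Δλ²) = 6256.5 km
Excess = 6256.5 − 6044.2 = 212.3 ≈ 212 km

212 km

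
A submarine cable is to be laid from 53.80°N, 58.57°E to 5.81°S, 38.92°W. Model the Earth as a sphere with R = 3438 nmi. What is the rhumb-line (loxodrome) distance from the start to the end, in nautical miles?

Rhumb course C = atan2(Δλ, Δψ) with Δψ = ln[tan(π/4+φ₂/2)/tan(π/4+φ₁/2)] = -1.2198, Δλ = -1.7015 → C = 234.36°
d = R·|Δφ| / |cos C| = 3438·1.04039 / 0.58265 = 6139 nmi

6139 nmi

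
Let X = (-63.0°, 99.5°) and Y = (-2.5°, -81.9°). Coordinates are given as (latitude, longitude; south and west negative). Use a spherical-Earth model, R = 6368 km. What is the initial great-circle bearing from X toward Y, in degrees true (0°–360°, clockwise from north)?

178.5°

θ = atan2( sin Δλ·cos φ₂ ,  cos φ₁ sin φ₂ − sin φ₁ cos φ₂ cos Δλ )
  = atan2(+0.0244, -0.9097) = 178.46°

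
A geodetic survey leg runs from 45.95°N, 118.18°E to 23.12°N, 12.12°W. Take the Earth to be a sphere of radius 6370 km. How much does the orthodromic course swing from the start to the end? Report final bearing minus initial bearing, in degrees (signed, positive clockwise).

Initial bearing θ₁ = atan2(sin Δλ cos φ₂, cos φ₁ sin φ₂ − sin φ₁ cos φ₂ cos Δλ) = 314.96°
Final bearing θ₂ = (initial bearing from the destination back to the start) + 180° = 212.34°
Δθ = θ₂ − θ₁ = -102.6°

-102.6°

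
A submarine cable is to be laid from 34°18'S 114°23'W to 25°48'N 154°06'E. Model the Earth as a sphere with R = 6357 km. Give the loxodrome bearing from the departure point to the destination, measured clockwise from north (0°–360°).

304.7°

Δψ = ln[tan(π/4+φ₂/2)/tan(π/4+φ₁/2)] = +1.1043
Δλ = -1.5973 rad (taken the short way round)
course = atan2(Δλ, Δψ) = 304.66°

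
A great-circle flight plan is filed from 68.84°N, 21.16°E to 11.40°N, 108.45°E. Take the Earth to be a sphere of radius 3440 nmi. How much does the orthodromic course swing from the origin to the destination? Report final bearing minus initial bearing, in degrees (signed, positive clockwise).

Initial bearing θ₁ = atan2(sin Δλ cos φ₂, cos φ₁ sin φ₂ − sin φ₁ cos φ₂ cos Δλ) = 88.35°
Final bearing θ₂ = (initial bearing from the destination back to the start) + 180° = 158.40°
Δθ = θ₂ − θ₁ = +70.0°

+70.0°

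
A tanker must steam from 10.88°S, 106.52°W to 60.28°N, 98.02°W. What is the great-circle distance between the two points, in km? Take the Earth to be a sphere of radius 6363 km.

7939 km

Haversine: a = sin²(Δφ/2)+cos φ₁ cos φ₂ sin²(Δλ/2) = 0.34121;  σ = 2·atan2(√a,√(1−a))
σ = 71.483° → d = Rσ = 6363·1.24762 = 7939 km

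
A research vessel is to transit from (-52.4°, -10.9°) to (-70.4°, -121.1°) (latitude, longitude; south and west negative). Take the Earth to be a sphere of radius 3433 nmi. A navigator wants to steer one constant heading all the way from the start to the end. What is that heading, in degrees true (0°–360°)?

Δψ = ln[tan(π/4+φ₂/2)/tan(π/4+φ₁/2)] = -0.6785
Δλ = -1.9234 rad (taken the short way round)
course = atan2(Δλ, Δψ) = 250.57°

250.6°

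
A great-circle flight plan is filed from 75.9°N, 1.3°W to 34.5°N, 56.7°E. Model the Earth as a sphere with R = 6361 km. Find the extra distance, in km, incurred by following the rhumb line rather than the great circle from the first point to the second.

Great circle: cos σ = sin φ₁ sin φ₂ + cos φ₁ cos φ₂ cos Δλ,  σ = 0.8556 rad → d_gc = 5442.75 km
Rhumb line: Δψ = -1.4479, q = Δφ/Δψ = 0.4990, d_rh = R√(Δφ²+q²Δλ²) = 5608.15 km
Excess = 5608.15 − 5442.75 = 165.40 ≈ 165 km

165 km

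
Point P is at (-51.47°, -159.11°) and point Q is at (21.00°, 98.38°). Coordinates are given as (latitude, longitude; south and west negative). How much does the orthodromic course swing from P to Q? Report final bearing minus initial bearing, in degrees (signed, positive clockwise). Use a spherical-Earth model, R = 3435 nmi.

Initial bearing θ₁ = atan2(sin Δλ cos φ₂, cos φ₁ sin φ₂ − sin φ₁ cos φ₂ cos Δλ) = 274.08°
Final bearing θ₂ = (initial bearing from the destination back to the start) + 180° = 318.28°
Δθ = θ₂ − θ₁ = +44.2°

+44.2°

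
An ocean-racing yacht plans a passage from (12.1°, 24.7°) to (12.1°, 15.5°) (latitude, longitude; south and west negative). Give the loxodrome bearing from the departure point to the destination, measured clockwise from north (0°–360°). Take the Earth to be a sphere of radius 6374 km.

270.0°

Δψ = ln[tan(π/4+φ₂/2)/tan(π/4+φ₁/2)] = +0.0000
Δλ = -0.1606 rad (taken the short way round)
course = atan2(Δλ, Δψ) = 270.00°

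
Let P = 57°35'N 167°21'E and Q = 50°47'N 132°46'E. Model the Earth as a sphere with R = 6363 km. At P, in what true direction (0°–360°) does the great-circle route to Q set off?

N = sin Δλ·cos φ₂ = -0.3589;  D = cos φ₁ sin φ₂ − sin φ₁ cos φ₂ cos Δλ = -0.0241
initial course = atan2(N, D) = 266.16°

266.2°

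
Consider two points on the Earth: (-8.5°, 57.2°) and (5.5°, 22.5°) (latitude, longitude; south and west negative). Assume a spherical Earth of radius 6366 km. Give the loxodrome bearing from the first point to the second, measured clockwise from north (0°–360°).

292.0°

Δψ = ln[tan(π/4+φ₂/2)/tan(π/4+φ₁/2)] = +0.2450
Δλ = -0.6056 rad (taken the short way round)
course = atan2(Δλ, Δψ) = 292.03°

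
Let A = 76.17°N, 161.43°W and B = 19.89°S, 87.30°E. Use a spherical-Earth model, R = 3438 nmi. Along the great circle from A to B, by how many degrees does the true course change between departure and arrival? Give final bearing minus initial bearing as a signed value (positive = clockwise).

-91.8°

Initial bearing θ₁ = atan2(sin Δλ cos φ₂, cos φ₁ sin φ₂ − sin φ₁ cos φ₂ cos Δλ) = 285.92°
Final bearing θ₂ = (initial bearing from the destination back to the start) + 180° = 194.15°
Δθ = θ₂ − θ₁ = -91.8°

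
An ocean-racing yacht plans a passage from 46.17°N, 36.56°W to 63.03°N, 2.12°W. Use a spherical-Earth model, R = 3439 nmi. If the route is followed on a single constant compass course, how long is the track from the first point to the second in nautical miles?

1551 nmi

Rhumb course C = atan2(Δλ, Δψ) with Δψ = ln[tan(π/4+φ₂/2)/tan(π/4+φ₁/2)] = +0.5174, Δλ = +0.6011 → C = 49.28°
d = R·|Δφ| / |cos C| = 3439·0.29426 / 0.65237 = 1551 nmi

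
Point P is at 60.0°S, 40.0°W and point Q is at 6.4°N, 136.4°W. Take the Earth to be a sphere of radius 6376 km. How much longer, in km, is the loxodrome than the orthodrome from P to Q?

427 km

Great circle: cos σ = sin φ₁ sin φ₂ + cos φ₁ cos φ₂ cos Δλ,  σ = 1.7233 rad → d_gc = 10987.8 km
Rhumb line: Δψ = +1.4289, q = Δφ/Δψ = 0.8110, d_rh = R√(Δφ²+q²Δλ²) = 11414.9 km
Excess = 11414.9 − 10987.8 = 427.1 ≈ 427 km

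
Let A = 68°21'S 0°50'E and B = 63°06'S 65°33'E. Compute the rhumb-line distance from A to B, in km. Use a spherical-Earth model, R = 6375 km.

Δψ = ln[tan(π/4+φ₂/2)/tan(π/4+φ₁/2)] = +0.2237;  Δφ = +0.0916 rad,  Δλ = +1.1295 rad
q = Δφ/Δψ = 0.4096
d = R·√(Δφ² + q²Δλ²) = 6375·0.47159 = 3006 km

3006 km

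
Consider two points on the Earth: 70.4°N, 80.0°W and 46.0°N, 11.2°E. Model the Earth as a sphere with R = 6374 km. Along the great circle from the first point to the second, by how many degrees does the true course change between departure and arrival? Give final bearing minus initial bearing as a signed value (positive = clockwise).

+83.2°

At departure: θ₁ = atan2(sin Δλ cos φ₂, cos φ₁ sin φ₂ − sin φ₁ cos φ₂ cos Δλ) = 69.84°
At arrival: θ₂ = atan2(sin Δλ cos φ₁, −cos φ₂ sin φ₁ + sin φ₂ cos φ₁ cos Δλ) = 153.04°
Δθ = θ₂ − θ₁ = +83.2°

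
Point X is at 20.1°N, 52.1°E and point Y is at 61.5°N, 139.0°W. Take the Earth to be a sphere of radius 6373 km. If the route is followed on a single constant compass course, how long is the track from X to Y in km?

14178 km

Δψ = ln[tan(π/4+φ₂/2)/tan(π/4+φ₁/2)] = +1.0123;  Δφ = +0.7226 rad,  Δλ = +2.9479 rad
q = Δφ/Δψ = 0.7138
d = R·√(Δφ² + q²Δλ²) = 6373·2.22473 = 14178 km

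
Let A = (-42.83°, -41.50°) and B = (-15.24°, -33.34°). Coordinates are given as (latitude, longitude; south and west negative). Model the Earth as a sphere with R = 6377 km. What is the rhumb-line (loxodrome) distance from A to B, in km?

3169 km

Rhumb course C = atan2(Δλ, Δψ) with Δψ = ln[tan(π/4+φ₂/2)/tan(π/4+φ₁/2)] = +0.5596, Δλ = +0.1424 → C = 14.28°
d = R·|Δφ| / |cos C| = 6377·0.48154 / 0.96911 = 3169 km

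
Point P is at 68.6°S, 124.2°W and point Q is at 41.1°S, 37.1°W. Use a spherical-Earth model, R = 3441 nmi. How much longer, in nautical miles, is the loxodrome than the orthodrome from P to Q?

Great circle: cos σ = sin φ₁ sin φ₂ + cos φ₁ cos φ₂ cos Δλ,  σ = 0.8944 rad → d_gc = 3077.7 nmi
Rhumb line: Δψ = +0.8781, q = Δφ/Δψ = 0.5466, d_rh = R√(Δφ²+q²Δλ²) = 3302.0 nmi
Excess = 3302.0 − 3077.7 = 224.3 ≈ 224 nmi

224 nmi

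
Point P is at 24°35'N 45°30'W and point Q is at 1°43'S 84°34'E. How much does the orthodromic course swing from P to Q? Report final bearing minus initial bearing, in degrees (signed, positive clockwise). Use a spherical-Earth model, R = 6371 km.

+47.2°

Initial bearing θ₁ = atan2(sin Δλ cos φ₂, cos φ₁ sin φ₂ − sin φ₁ cos φ₂ cos Δλ) = 72.55°
Final bearing θ₂ = (initial bearing from the destination back to the start) + 180° = 119.78°
Δθ = θ₂ − θ₁ = +47.2°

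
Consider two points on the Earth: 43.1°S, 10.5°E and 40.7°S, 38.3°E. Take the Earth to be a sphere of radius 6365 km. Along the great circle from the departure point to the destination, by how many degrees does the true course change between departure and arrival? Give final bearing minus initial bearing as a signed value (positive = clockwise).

-18.8°

At departure: θ₁ = atan2(sin Δλ cos φ₂, cos φ₁ sin φ₂ − sin φ₁ cos φ₂ cos Δλ) = 92.90°
At arrival: θ₂ = atan2(sin Δλ cos φ₁, −cos φ₂ sin φ₁ + sin φ₂ cos φ₁ cos Δλ) = 74.13°
Δθ = θ₂ − θ₁ = -18.8°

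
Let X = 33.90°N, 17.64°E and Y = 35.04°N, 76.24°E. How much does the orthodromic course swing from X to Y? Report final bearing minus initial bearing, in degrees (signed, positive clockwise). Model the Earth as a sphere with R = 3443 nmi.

At departure: θ₁ = atan2(sin Δλ cos φ₂, cos φ₁ sin φ₂ − sin φ₁ cos φ₂ cos Δλ) = 71.15°
At arrival: θ₂ = atan2(sin Δλ cos φ₁, −cos φ₂ sin φ₁ + sin φ₂ cos φ₁ cos Δλ) = 106.39°
Δθ = θ₂ − θ₁ = +35.2°

+35.2°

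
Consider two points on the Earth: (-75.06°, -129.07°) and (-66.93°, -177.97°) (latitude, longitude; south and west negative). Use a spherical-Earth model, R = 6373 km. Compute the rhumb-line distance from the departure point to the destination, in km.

Δψ = ln[tan(π/4+φ₂/2)/tan(π/4+φ₁/2)] = +0.4424;  Δφ = +0.1419 rad,  Δλ = -0.8535 rad
q = Δφ/Δψ = 0.3207
d = R·√(Δφ² + q²Δλ²) = 6373·0.30831 = 1965 km

1965 km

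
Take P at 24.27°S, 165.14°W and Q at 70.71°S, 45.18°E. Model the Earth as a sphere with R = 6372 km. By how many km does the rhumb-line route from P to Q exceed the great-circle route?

Great circle: cos σ = sin φ₁ sin φ₂ + cos φ₁ cos φ₂ cos Δλ,  σ = 1.4424 rad → d_gc = 9191.3 km
Rhumb line: Δψ = -1.3354, q = Δφ/Δψ = 0.6069, d_rh = R√(Δφ²+q²Δλ²) = 11347.0 km
Excess = 11347.0 − 9191.3 = 2155.7 ≈ 2156 km

2156 km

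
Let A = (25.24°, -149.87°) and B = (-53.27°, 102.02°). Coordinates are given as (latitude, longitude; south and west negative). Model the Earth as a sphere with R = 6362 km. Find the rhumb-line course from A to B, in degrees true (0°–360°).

230.4°

Δψ = ln[tan(π/4+φ₂/2)/tan(π/4+φ₁/2)] = -1.5582
Δλ = -1.8869 rad (taken the short way round)
course = atan2(Δλ, Δψ) = 230.45°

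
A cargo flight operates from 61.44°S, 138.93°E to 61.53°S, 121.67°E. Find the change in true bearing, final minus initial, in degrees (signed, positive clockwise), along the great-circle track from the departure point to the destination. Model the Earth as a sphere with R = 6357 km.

At departure: θ₁ = atan2(sin Δλ cos φ₂, cos φ₁ sin φ₂ − sin φ₁ cos φ₂ cos Δλ) = 261.78°
At arrival: θ₂ = atan2(sin Δλ cos φ₁, −cos φ₂ sin φ₁ + sin φ₂ cos φ₁ cos Δλ) = 276.98°
Δθ = θ₂ − θ₁ = +15.2°

+15.2°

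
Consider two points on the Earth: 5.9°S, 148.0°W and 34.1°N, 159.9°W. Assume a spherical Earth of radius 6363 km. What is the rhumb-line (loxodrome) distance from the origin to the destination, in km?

Δψ = ln[tan(π/4+φ₂/2)/tan(π/4+φ₁/2)] = +0.7369;  Δφ = +0.6981 rad,  Δλ = -0.2077 rad
q = Δφ/Δψ = 0.9474
d = R·√(Δφ² + q²Δλ²) = 6363·0.72533 = 4615 km

4615 km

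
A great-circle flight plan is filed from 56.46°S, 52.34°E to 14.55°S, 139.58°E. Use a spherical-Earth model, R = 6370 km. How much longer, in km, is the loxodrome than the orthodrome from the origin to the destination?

Great circle: cos σ = sin φ₁ sin φ₂ + cos φ₁ cos φ₂ cos Δλ,  σ = 1.3334 rad → d_gc = 8493.9 km
Rhumb line: Δψ = +0.9428, q = Δφ/Δψ = 0.7759, d_rh = R√(Δφ²+q²Δλ²) = 8851.0 km
Excess = 8851.0 − 8493.9 = 357.1 ≈ 357 km

357 km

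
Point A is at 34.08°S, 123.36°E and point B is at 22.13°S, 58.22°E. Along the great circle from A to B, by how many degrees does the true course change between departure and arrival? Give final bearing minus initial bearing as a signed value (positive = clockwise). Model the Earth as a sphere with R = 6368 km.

+33.7°

Initial bearing θ₁ = atan2(sin Δλ cos φ₂, cos φ₁ sin φ₂ − sin φ₁ cos φ₂ cos Δλ) = 263.63°
Final bearing θ₂ = (initial bearing from the destination back to the start) + 180° = 297.30°
Δθ = θ₂ − θ₁ = +33.7°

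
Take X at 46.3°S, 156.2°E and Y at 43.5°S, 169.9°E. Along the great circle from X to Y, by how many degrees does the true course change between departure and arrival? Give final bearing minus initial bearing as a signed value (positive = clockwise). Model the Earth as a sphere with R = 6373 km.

At departure: θ₁ = atan2(sin Δλ cos φ₂, cos φ₁ sin φ₂ − sin φ₁ cos φ₂ cos Δλ) = 78.83°
At arrival: θ₂ = atan2(sin Δλ cos φ₁, −cos φ₂ sin φ₁ + sin φ₂ cos φ₁ cos Δλ) = 69.13°
Δθ = θ₂ − θ₁ = -9.7°

-9.7°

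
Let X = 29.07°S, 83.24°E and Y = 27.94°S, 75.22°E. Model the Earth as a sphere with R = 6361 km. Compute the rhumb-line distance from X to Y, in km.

Rhumb course C = atan2(Δλ, Δψ) with Δψ = ln[tan(π/4+φ₂/2)/tan(π/4+φ₁/2)] = +0.0224, Δλ = -0.1400 → C = 279.11°
d = R·|Δφ| / |cos C| = 6361·0.01972 / 0.15832 = 792 km

792 km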